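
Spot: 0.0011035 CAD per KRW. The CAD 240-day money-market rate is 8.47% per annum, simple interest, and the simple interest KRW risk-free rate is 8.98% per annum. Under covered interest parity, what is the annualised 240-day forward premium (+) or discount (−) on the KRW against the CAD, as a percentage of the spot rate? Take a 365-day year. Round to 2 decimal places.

-0.48%

T = 240/365 years.
CIP forward (CAD per KRW) = 0.0011035 × 1.0556932/1.0590466 = 0.0011000058.
Annualised premium = (F − S)/S × (1/T) = (0.0011000058 − 0.0011035)/0.0011035 ÷ (240/365) = -0.48%.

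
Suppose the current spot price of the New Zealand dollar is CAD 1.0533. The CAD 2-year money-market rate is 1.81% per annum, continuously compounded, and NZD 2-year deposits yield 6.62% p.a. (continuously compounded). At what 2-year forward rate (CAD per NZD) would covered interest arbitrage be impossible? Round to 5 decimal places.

T = 2 years.
CAD growth factor: e^(0.0181×2) = 1.0368632.
NZD growth factor: e^(0.0662×2) = 1.1415649.
Forward (CAD per NZD) = 1.0533 × 1.0368632 / 1.1415649 = 0.9566938.

0.95669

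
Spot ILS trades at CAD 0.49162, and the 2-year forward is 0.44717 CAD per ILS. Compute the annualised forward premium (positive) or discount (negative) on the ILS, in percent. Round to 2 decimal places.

T = 2 years.
ILS trades forward at -9.04154% vs spot over the period.
×(1/T) gives -4.52% p.a.

-4.52%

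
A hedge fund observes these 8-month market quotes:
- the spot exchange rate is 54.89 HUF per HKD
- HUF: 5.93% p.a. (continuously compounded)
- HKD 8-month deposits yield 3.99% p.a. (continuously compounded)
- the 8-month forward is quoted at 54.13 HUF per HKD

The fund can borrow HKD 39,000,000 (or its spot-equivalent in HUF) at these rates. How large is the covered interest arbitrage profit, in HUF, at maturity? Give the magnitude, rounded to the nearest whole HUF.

T = 8/12 years.
Route A — deposit HKD, sell forward: 39,000,000 × 1.026956937821 × 54.13 = HUF 2,167,977,982.73.
Route B — convert at spot, deposit HUF: 39,000,000 × 54.89 × 1.040325175813 = HUF 2,227,034,507.11.
The quoted forward undervalues HKD, so borrow HKD, convert to HUF at spot, deposit the HUF at 5.93%, and buy HKD forward at 54.13 to cover the loan.
Arbitrage profit = |2,167,977,982.73 − 2,227,034,507.11| = HUF 59,056,524.

HUF 59,056,524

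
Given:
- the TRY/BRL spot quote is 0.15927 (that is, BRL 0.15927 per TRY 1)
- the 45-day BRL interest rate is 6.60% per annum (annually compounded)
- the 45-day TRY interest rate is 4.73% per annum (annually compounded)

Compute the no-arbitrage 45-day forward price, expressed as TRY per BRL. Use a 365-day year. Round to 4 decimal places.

6.2650

T = 45/365 years.
Growth of 1 BRL over T: (1 + 0.0660)^(45/365) = 1.0079109.
Growth of 1 TRY over T: (1 + 0.0473)^(45/365) = 1.0057141.
So F = 0.15927 × 1.0079109 / 1.0057141 = 0.1596179 (BRL/TRY).
Quoted the other way: 1/0.1596179 = 6.2650 TRY per BRL.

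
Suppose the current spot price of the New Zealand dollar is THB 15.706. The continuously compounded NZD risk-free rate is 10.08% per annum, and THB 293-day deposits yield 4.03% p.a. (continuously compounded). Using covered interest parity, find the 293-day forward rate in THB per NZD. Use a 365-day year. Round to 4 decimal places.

T = 293/365 years.
THB accumulates by e^(0.0403×293/365) = 1.03287937.
Growth of 1 NZD over T: e^(0.1008×293/365) = 1.08427999.
CIP: F = S · (grow THB)/(grow NZD) = 15.706 × 1.03287937/1.08427999 = 14.961452 THB per NZD.

14.9615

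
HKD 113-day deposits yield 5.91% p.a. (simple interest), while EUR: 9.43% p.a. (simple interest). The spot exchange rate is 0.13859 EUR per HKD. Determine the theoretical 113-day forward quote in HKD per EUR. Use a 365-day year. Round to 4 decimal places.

7.1391

T = 113/365 years.
EUR growth factor: 1 + 0.0943×113/365 = 1.0291942.
HKD growth factor: 1 + 0.0591×113/365 = 1.0182967.
Forward (EUR per HKD) = 0.13859 × 1.0291942 / 1.0182967 = 0.1400731.
Quoted the other way: 1/0.1400731 = 7.1391 HKD per EUR.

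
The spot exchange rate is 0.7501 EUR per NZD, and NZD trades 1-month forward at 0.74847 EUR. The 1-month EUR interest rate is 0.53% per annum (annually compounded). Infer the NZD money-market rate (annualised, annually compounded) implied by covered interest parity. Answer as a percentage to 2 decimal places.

T = 1/12 years.
By CIP, F/S equals the EUR-to-NZD growth ratio: 0.74847/0.7501 = 0.9978270.
The EUR side grows by (1 + 0.0053)^(1/12) = 1.0004406.
That pins the NZD growth at 1.0026193.
Annualise: 1.0026193^(12/1) − 1 = 0.031888 = 3.19%.

3.19%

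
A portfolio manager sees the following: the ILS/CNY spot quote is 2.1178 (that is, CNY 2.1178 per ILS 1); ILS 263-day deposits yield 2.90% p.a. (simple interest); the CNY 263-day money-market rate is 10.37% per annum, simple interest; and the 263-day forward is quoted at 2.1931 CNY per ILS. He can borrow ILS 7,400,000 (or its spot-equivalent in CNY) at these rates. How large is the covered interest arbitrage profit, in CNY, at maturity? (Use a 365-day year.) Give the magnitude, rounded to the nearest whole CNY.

CNY 274,666

T = 263/365 years.
Keep in ILS, deliver into the forward: 7,400,000·1.0208958904·2.1931 = CNY 16,568,058.15.
Swap to CNY now, deposit: 7,400,000·2.1178·1.0747208219 = CNY 16,842,723.80.
The quoted forward undervalues ILS, so borrow ILS, convert to CNY at spot, deposit the CNY at 10.37%, and buy ILS forward at 2.1931 to cover the loan.
Arbitrage profit = |16,568,058.15 − 16,842,723.80| = CNY 274,666.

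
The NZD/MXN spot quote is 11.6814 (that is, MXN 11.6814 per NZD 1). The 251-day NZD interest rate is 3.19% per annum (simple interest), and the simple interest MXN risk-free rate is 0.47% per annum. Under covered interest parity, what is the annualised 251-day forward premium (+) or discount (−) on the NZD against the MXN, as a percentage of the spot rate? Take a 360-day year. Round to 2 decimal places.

T = 251/360 years.
No-arbitrage forward: 11.6814 × 1.0032769 / 1.0222414 = 11.4646881 MXN/NZD.
(F − S)/S ÷ T = (11.4646881 − 11.6814)/11.6814/(251/360) = -0.026608 → -2.66%.

-2.66%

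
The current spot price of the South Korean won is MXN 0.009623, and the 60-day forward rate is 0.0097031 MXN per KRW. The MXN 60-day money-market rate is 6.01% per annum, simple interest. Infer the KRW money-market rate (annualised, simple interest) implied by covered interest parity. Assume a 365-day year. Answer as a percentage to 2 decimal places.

0.94%

T = 60/365 years.
CIP gives F = S · g_MXN/g_KRW, so g_MXN/g_KRW = 0.0097031/0.009623 = 1.0083238.
The MXN side grows by 1 + 0.0601×60/365 = 1.0098795.
That pins the KRW growth at 1.0015429.
r = (1.0015429 − 1)/(60/365) = 0.009386 → 0.94%.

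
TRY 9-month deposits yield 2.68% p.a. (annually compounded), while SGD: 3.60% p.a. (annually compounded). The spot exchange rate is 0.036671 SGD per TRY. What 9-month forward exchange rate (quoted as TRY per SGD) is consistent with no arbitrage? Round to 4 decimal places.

T = 9/12 years.
Growth of 1 SGD over T: (1 + 0.0360)^(9/12) = 1.02688029.
Growth of 1 TRY over T: (1 + 0.0268)^(9/12) = 1.02003341.
CIP: F = S · (grow SGD)/(grow TRY) = 0.036671 × 1.02688029/1.02003341 = 0.036917151 SGD per TRY.
Quoted the other way: 1/0.036917151 = 27.0877 TRY per SGD.

27.0877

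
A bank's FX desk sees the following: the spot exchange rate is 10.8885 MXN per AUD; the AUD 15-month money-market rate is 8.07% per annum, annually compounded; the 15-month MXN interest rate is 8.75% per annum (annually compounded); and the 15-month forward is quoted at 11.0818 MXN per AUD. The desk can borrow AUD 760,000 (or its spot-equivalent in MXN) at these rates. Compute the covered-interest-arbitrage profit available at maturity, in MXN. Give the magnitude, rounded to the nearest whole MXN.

MXN 90,100

T = 15/12 years.
Route A — deposit AUD, sell forward: 760,000 × 1.101872741 × 11.0818 = MXN 9,280,157.34.
Route B — convert at spot, deposit MXN: 760,000 × 10.8885 × 1.110546076 = MXN 9,190,057.52.
The quoted forward overvalues AUD, so borrow MXN, buy AUD at spot, deposit the AUD at 8.07%, and sell the proceeds forward at 11.0818.
The gap between the two covered legs is MXN 90,100.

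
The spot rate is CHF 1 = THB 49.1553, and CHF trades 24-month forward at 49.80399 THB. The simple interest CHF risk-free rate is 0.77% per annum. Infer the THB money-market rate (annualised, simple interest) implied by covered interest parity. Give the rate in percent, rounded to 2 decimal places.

T = 2 years.
By CIP, F/S equals the THB-to-CHF growth ratio: 49.80399/49.1553 = 1.0131967.
The CHF side grows by 1 + 0.0077×2 = 1.015400.
So the THB growth factor = 1.0287999.
r = (1.0287999 − 1)/2 = 0.014400 → 1.44%.

1.44%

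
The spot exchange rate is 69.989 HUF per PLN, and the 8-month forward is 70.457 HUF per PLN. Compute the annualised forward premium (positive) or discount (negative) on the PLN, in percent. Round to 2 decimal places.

+1.00%

T = 8/12 years.
Period premium: (70.457 − 69.989)/69.989 = 0.0066868.
Annualise by dividing by T: 0.0066868 / (8/12) = 0.010030 → 1.00%.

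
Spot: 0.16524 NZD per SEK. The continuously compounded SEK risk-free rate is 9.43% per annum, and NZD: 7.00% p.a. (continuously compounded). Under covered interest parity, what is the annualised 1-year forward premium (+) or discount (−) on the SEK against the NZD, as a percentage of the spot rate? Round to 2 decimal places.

T = 1 year.
F = S · g_NZD/g_SEK = 0.16524 × 1.0725082/1.0988894 = 0.16127306.
Annualised premium = (F − S)/S × (1/T) = (0.16127306 − 0.16524)/0.16524 ÷ 1 = -2.40%.

-2.40%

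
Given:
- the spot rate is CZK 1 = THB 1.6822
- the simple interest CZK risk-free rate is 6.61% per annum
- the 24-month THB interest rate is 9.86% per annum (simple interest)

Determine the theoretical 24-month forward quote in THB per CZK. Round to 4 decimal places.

1.7788

T = 2 years.
Growth of 1 THB over T: 1 + 0.0986×2 = 1.197200.
CZK growth factor: 1 + 0.0661×2 = 1.132200.
CIP: F = S · (grow THB)/(grow CZK) = 1.6822 × 1.197200/1.132200 = 1.778776 THB per CZK.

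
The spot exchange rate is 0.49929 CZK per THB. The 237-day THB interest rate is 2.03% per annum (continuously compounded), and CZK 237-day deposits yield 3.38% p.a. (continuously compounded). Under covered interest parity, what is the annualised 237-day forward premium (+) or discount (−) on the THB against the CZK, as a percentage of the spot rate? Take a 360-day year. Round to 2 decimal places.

T = 237/360 years.
F = S · g_CZK/g_THB = 0.49929 × 1.0225011/1.0134539 = 0.50374721.
Annualised premium = (F − S)/S × (1/T) = (0.50374721 − 0.49929)/0.49929 ÷ (237/360) = 1.36%.

+1.36%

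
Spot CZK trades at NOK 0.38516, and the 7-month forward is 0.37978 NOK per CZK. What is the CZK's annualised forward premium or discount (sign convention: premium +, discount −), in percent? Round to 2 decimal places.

-2.39%

T = 7/12 years.
(F − S)/S = (0.37978 − 0.38516)/0.38516 = -0.0139682.
Per annum: -0.0139682 / (7/12) = -0.023945 = -2.39%.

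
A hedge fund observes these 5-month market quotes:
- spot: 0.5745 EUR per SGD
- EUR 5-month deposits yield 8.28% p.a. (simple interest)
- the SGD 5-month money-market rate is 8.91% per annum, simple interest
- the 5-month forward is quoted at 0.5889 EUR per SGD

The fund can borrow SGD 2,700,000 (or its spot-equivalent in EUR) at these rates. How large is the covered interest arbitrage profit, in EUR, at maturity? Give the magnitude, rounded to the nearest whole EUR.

EUR 44,395

T = 5/12 years.
Route A — deposit SGD, sell forward: 2,700,000 × 1.037125 × 0.5889 = EUR 1,649,059.86.
Route B — convert at spot, deposit EUR: 2,700,000 × 0.5745 × 1.034500 = EUR 1,604,664.68.
The quoted forward overvalues SGD, so borrow EUR, buy SGD at spot, deposit the SGD at 8.91%, and sell the proceeds forward at 0.5889.
Profit = 1,649,059.86 − 1,604,664.68 = EUR 44,395.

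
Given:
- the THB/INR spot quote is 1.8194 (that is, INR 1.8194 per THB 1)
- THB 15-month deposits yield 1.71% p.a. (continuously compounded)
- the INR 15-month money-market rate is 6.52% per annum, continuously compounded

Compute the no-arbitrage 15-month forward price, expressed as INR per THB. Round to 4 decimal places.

T = 15/12 years.
INR growth factor: e^(0.0652×15/12) = 1.0849132.
Growth of 1 THB over T: e^(0.0171×15/12) = 1.0216051.
CIP: F = S · (grow INR)/(grow THB) = 1.8194 × 1.0849132/1.0216051 = 1.932147 INR per THB.

1.9321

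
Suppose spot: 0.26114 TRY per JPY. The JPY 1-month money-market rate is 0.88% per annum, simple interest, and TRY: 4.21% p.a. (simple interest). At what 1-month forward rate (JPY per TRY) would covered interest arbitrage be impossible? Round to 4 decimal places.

3.8188

T = 1/12 years.
TRY accumulates by 1 + 0.0421×1/12 = 1.0035083.
JPY accumulates by 1 + 0.0088×1/12 = 1.0007333.
CIP: F = S · (grow TRY)/(grow JPY) = 0.26114 × 1.0035083/1.0007333 = 0.2618641 TRY per JPY.
Invert for JPY per TRY: 1 / 0.2618641 = 3.8188.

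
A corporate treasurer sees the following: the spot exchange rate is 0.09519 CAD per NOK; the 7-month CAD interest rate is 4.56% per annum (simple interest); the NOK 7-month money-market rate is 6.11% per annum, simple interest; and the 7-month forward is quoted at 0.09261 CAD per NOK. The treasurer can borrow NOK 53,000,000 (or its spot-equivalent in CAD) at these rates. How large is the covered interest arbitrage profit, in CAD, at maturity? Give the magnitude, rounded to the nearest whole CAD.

T = 7/12 years.
Route A — deposit NOK, sell forward: 53,000,000 × 1.035641667 × 0.09261 = CAD 5,083,271.06.
Route B — convert at spot, deposit CAD: 53,000,000 × 0.09519 × 1.026600 = CAD 5,179,268.86.
The quoted forward undervalues NOK, so borrow NOK, convert to CAD at spot, deposit the CAD at 4.56%, and buy NOK forward at 0.09261 to cover the loan.
The gap between the two covered legs is CAD 95,998.

CAD 95,998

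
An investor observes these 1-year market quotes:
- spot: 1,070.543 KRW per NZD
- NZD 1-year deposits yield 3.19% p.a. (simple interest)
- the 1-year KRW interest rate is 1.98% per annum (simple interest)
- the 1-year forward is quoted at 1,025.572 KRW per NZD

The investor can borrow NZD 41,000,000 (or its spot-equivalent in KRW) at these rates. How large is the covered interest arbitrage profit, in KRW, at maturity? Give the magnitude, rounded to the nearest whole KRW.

KRW 1,371,532,189

T = 1 year.
Keep in NZD, deliver into the forward: 41,000,000·1.031900·1025.572 = KRW 43,389,797,618.80.
Swap to KRW now, deposit: 41,000,000·1070.543·1.019800 = KRW 44,761,329,807.40.
The quoted forward undervalues NZD, so borrow NZD, convert to KRW at spot, deposit the KRW at 1.98%, and buy NZD forward at 1,025.572 to cover the loan.
Arbitrage profit = |43,389,797,618.80 − 44,761,329,807.40| = KRW 1,371,532,189.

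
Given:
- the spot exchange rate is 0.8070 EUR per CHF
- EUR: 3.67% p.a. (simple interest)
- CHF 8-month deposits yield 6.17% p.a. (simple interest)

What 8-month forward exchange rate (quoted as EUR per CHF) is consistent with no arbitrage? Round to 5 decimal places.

0.79408

T = 8/12 years.
EUR growth factor: 1 + 0.0367×8/12 = 1.0244667.
CHF accumulates by 1 + 0.0617×8/12 = 1.0411333.
So F = 0.807 × 1.0244667 / 1.0411333 = 0.7940814 (EUR/CHF).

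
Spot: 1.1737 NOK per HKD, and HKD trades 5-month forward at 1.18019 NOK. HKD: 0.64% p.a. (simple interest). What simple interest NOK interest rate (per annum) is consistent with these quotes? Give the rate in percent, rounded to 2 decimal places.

1.97%

T = 5/12 years.
By CIP, F/S equals the NOK-to-HKD growth ratio: 1.18019/1.1737 = 1.0055295.
The HKD side grows by 1 + 0.0064×5/12 = 1.0026667.
That pins the NOK growth at 1.0082109.
(1.0082109 − 1)/T = 0.019706, i.e. 1.97%.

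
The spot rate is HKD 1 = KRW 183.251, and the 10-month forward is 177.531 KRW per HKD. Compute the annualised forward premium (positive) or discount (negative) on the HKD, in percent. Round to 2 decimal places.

-3.75%

T = 10/12 years.
(F − S)/S = (177.531 − 183.251)/183.251 = -0.0312140.
Per annum: -0.0312140 / (10/12) = -0.037457 = -3.75%.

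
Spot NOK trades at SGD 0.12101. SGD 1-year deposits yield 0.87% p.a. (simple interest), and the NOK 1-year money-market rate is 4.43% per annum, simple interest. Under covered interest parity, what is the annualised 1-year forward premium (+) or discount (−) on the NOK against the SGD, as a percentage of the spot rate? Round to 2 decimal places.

T = 1 year.
F = S · g_SGD/g_NOK = 0.12101 × 1.008700/1.044300 = 0.11688479.
Annualised premium = (F − S)/S × (1/T) = (0.11688479 − 0.12101)/0.12101 ÷ 1 = -3.41%.

-3.41%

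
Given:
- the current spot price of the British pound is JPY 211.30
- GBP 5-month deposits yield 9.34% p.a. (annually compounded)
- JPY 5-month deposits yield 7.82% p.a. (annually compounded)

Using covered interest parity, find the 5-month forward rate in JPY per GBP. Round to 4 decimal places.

210.0711

T = 5/12 years.
JPY growth factor: (1 + 0.0782)^(5/12) = 1.031869367.
GBP accumulates by (1 + 0.0934)^(5/12) = 1.037905816.
Forward (JPY per GBP) = 211.3 × 1.031869367 / 1.037905816 = 210.071081.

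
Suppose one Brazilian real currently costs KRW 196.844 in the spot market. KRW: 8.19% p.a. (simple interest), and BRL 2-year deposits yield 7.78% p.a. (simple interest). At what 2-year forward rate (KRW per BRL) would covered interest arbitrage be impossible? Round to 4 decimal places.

198.2408

T = 2 years.
KRW growth factor: 1 + 0.0819×2 = 1.163800.
BRL growth factor: 1 + 0.0778×2 = 1.155600.
CIP: F = S · (grow KRW)/(grow BRL) = 196.844 × 1.163800/1.155600 = 198.240782 KRW per BRL.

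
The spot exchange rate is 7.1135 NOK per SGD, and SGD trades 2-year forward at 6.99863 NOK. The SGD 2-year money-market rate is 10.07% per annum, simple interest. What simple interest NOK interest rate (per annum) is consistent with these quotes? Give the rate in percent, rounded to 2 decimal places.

T = 2 years.
CIP gives F = S · g_NOK/g_SGD, so g_NOK/g_SGD = 6.99863/7.1135 = 0.9838518.
The SGD side grows by 1 + 0.1007×2 = 1.201400.
So the NOK growth factor = 1.1819996.
r = (1.1819996 − 1)/2 = 0.091000 → 9.10%.

9.10%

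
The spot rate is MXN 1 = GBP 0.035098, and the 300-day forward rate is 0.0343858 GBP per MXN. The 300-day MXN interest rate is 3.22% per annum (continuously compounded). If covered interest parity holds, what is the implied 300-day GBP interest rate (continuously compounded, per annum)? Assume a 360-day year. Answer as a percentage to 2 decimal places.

0.76%

T = 300/360 years.
F/S = 0.0343858/0.035098 = 0.9797082 = (growth of GBP) / (growth of MXN).
MXN growth factor: e^(0.0322×300/360) = 1.0271966.
That pins the GBP growth at 1.0063529.
Take logs: ln 1.0063529 / (300/360) = 0.007599, so 0.76%.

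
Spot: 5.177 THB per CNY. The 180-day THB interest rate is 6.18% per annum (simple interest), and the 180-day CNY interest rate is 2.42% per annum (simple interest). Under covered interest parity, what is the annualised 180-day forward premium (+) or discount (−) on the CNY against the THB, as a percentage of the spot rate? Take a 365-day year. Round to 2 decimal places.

T = 180/365 years.
No-arbitrage forward: 5.177 × 1.0304767 / 1.0119342 = 5.271862 THB/CNY.
(F − S)/S ÷ T = (5.271862 − 5.177)/5.177/(180/365) = 0.037156 → 3.72%.

+3.72%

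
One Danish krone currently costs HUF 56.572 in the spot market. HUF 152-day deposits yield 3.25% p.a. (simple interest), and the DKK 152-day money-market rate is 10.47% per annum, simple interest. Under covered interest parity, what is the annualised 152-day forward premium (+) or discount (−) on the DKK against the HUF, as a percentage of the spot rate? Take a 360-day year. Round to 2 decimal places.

-6.91%

T = 152/360 years.
F = S · g_HUF/g_DKK = 56.572 × 1.0137222/1.0442067 = 54.920441.
Annualised premium = (F − S)/S × (1/T) = (54.920441 − 56.572)/56.572 ÷ (152/360) = -6.91%.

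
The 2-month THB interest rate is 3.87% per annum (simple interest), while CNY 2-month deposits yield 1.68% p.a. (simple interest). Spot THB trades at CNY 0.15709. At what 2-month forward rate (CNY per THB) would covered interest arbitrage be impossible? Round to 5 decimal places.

T = 2/12 years.
CNY growth factor: 1 + 0.0168×2/12 = 1.002800.
THB growth factor: 1 + 0.0387×2/12 = 1.006450.
So F = 0.15709 × 1.002800 / 1.006450 = 0.1565203 (CNY/THB).

0.15652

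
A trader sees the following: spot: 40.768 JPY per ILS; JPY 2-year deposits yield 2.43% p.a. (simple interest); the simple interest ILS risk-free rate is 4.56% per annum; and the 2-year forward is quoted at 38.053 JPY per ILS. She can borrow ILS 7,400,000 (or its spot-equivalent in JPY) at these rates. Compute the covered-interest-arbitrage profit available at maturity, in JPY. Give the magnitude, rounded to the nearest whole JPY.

T = 2 years.
Route A — deposit ILS, sell forward: 7,400,000 × 1.091200 × 38.053 = JPY 307,273,408.64.
Route B — convert at spot, deposit JPY: 7,400,000 × 40.768 × 1.048600 = JPY 316,345,003.52.
The quoted forward undervalues ILS, so borrow ILS, convert to JPY at spot, deposit the JPY at 2.43%, and buy ILS forward at 38.053 to cover the loan.
Arbitrage profit = |307,273,408.64 − 316,345,003.52| = JPY 9,071,595.

JPY 9,071,595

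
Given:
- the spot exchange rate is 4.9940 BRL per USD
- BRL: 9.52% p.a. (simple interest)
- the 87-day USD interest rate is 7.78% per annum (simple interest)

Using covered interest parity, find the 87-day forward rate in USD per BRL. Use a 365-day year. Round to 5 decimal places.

T = 87/365 years.
BRL growth factor: 1 + 0.0952×87/365 = 1.0226915.
USD accumulates by 1 + 0.0778×87/365 = 1.0185441.
Forward (BRL per USD) = 4.994 × 1.0226915 / 1.0185441 = 5.014335.
Invert for USD per BRL: 1 / 5.014335 = 0.19943.

0.19943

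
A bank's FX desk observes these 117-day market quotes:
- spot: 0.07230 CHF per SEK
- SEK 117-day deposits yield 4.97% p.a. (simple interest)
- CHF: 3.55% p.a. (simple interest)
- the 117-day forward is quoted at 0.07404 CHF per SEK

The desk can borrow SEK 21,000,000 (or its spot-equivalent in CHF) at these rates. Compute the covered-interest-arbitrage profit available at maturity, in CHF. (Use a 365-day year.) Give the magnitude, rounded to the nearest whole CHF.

T = 117/365 years.
Keep in SEK, deliver into the forward: 21,000,000·1.015931233·0.07404 = CHF 1,579,610.52.
Swap to CHF now, deposit: 21,000,000·0.07230·1.011379452 = CHF 1,535,577.42.
The quoted forward overvalues SEK, so borrow CHF, buy SEK at spot, deposit the SEK at 4.97%, and sell the proceeds forward at 0.07404.
The gap between the two covered legs is CHF 44,033.

CHF 44,033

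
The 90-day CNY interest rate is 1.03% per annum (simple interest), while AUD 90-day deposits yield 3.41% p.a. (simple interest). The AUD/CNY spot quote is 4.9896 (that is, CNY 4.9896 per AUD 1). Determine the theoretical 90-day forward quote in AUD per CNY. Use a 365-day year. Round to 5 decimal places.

T = 90/365 years.
CNY accumulates by 1 + 0.0103×90/365 = 1.0025397.
AUD growth factor: 1 + 0.0341×90/365 = 1.0084082.
So F = 4.9896 × 1.0025397 / 1.0084082 = 4.960563 (CNY/AUD).
Invert for AUD per CNY: 1 / 4.960563 = 0.20159.

0.20159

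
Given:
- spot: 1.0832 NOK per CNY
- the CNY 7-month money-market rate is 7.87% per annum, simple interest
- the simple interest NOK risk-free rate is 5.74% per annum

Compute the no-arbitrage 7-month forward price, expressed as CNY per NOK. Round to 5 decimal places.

0.93429

T = 7/12 years.
Growth of 1 NOK over T: 1 + 0.0574×7/12 = 1.0334833.
Growth of 1 CNY over T: 1 + 0.0787×7/12 = 1.0459083.
CIP: F = S · (grow NOK)/(grow CNY) = 1.0832 × 1.0334833/1.0459083 = 1.070332 NOK per CNY.
Invert for CNY per NOK: 1 / 1.070332 = 0.93429.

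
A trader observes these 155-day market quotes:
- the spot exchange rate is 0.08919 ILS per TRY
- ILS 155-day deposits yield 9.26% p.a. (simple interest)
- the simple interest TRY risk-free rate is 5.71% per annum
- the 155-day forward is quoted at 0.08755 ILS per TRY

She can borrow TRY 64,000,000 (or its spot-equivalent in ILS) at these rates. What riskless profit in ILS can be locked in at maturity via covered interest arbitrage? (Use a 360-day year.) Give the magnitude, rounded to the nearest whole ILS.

T = 155/360 years.
Invest the TRY and cover forward: 64,000,000 × 1.024584722 × 0.08755 = ILS 5,740,953.11.
Convert at spot and invest in ILS: 64,000,000 × 0.08919 × 1.039869444 = ILS 5,935,741.17.
The quoted forward undervalues TRY, so borrow TRY, convert to ILS at spot, deposit the ILS at 9.26%, and buy TRY forward at 0.08755 to cover the loan.
The gap between the two covered legs is ILS 194,788.

ILS 194,788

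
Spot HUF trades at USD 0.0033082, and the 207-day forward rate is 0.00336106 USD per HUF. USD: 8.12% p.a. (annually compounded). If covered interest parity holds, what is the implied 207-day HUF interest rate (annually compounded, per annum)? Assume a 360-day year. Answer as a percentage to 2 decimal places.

T = 207/360 years.
By CIP, F/S equals the USD-to-HUF growth ratio: 0.00336106/0.0033082 = 1.0159785.
USD growth factor: (1 + 0.0812)^(207/360) = 1.045914.
That pins the HUF growth at 1.0294647.
Annualise: 1.0294647^(360/207) − 1 = 0.051800 = 5.18%.

5.18%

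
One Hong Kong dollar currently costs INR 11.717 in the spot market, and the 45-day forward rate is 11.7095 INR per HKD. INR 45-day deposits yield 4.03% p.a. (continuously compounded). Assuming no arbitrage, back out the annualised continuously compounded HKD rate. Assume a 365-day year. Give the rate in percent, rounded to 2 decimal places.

T = 45/365 years.
By CIP, F/S equals the INR-to-HKD growth ratio: 11.7095/11.717 = 0.9993599.
INR growth factor: e^(0.0403×45/365) = 1.0049809.
That pins the HKD growth at 1.0056246.
Take logs: ln 1.0056246 / (45/365) = 0.045494, so 4.55%.

4.55%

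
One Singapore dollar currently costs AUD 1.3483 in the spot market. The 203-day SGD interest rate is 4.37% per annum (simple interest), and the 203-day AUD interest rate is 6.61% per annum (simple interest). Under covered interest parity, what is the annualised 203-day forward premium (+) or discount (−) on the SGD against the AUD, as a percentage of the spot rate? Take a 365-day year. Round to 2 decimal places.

T = 203/365 years.
CIP forward (AUD per SGD) = 1.3483 × 1.0367625/1.0243044 = 1.3646987.
Annualised premium = (F − S)/S × (1/T) = (1.3646987 − 1.3483)/1.3483 ÷ (203/365) = 2.19%.

+2.19%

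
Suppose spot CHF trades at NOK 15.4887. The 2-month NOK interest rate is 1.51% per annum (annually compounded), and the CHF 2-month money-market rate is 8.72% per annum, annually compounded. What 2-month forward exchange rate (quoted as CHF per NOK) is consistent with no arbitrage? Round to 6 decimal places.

T = 2/12 years.
NOK accumulates by (1 + 0.0151)^(2/12) = 1.002501.
CHF accumulates by (1 + 0.0872)^(2/12) = 1.0140318.
CIP: F = S · (grow NOK)/(grow CHF) = 15.4887 × 1.002501/1.0140318 = 15.31257 NOK per CHF.
Invert for CHF per NOK: 1 / 15.31257 = 0.065306.

0.065306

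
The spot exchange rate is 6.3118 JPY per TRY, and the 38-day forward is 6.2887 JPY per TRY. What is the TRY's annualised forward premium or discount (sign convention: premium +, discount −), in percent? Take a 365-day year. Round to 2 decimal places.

T = 38/365 years.
TRY trades forward at -0.36598% vs spot over the period.
×(1/T) gives -3.52% p.a.

-3.52%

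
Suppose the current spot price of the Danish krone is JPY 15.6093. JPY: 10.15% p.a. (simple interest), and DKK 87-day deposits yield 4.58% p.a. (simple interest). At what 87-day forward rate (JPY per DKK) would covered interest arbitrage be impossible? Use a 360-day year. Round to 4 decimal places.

T = 87/360 years.
JPY accumulates by 1 + 0.1015×87/360 = 1.02452917.
DKK accumulates by 1 + 0.0458×87/360 = 1.01106833.
So F = 15.6093 × 1.02452917 / 1.01106833 = 15.817114 (JPY/DKK).

15.8171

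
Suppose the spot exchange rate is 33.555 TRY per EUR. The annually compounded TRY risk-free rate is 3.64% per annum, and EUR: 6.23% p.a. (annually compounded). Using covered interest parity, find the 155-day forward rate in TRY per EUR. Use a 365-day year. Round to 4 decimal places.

T = 155/365 years.
TRY growth factor: (1 + 0.0364)^(155/365) = 1.0152987.
Growth of 1 EUR over T: (1 + 0.0623)^(155/365) = 1.02599693.
CIP: F = S · (grow TRY)/(grow EUR) = 33.555 × 1.0152987/1.02599693 = 33.205117 TRY per EUR.

33.2051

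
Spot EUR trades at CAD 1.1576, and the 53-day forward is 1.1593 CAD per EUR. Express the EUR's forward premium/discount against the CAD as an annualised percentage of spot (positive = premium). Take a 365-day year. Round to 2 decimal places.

+1.01%

T = 53/365 years.
EUR trades forward at +0.14686% vs spot over the period.
Per annum: 0.0014686 / (53/365) = 0.010114 = 1.01%.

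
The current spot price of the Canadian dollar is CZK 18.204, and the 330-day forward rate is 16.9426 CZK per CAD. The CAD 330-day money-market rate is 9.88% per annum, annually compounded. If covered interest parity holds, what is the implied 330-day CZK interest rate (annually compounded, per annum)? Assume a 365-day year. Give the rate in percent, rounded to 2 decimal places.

1.49%

T = 330/365 years.
F/S = 16.9426/18.204 = 0.9307075 = (growth of CZK) / (growth of CAD).
The CAD side grows by (1 + 0.0988)^(330/365) = 1.0889174.
So the CZK growth factor = 1.0134636.
Annualise: 1.0134636^(365/330) − 1 = 0.014902 = 1.49%.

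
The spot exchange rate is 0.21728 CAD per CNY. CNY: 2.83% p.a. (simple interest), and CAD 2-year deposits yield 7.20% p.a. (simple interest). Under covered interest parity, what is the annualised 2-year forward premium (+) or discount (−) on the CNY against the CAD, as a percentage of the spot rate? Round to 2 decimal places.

+4.14%

T = 2 years.
F = S · g_CAD/g_CNY = 0.21728 × 1.144000/1.056600 = 0.23525300.
(F − S)/S ÷ T = (0.23525300 − 0.21728)/0.21728/2 = 0.041359 → 4.14%.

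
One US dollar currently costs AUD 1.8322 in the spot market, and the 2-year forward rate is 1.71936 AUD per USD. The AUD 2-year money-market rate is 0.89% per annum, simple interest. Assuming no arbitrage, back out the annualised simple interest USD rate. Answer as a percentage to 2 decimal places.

T = 2 years.
CIP gives F = S · g_AUD/g_USD, so g_AUD/g_USD = 1.71936/1.8322 = 0.9384128.
The AUD side grows by 1 + 0.0089×2 = 1.017800.
Hence g_USD = 1.0845973.
r = (1.0845973 − 1)/2 = 0.042299 → 4.23%.

4.23%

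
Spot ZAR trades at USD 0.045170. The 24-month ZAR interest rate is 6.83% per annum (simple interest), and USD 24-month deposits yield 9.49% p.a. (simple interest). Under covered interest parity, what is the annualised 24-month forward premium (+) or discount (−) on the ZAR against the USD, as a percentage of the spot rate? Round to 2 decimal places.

+2.34%

T = 2 years.
CIP forward (USD per ZAR) = 0.04517 × 1.189800/1.136600 = 0.047284239.
Annualised premium = (F − S)/S × (1/T) = (0.047284239 − 0.04517)/0.04517 ÷ 2 = 2.34%.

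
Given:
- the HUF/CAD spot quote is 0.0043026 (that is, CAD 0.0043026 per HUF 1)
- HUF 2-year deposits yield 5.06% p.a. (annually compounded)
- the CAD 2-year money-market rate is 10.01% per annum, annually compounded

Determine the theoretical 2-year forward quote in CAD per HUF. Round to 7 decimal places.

T = 2 years.
Growth of 1 CAD over T: (1 + 0.1001)^2 = 1.210220.
HUF accumulates by (1 + 0.0506)^2 = 1.1037604.
Forward (CAD per HUF) = 0.0043026 × 1.210220 / 1.1037604 = 0.004717593.

0.0047176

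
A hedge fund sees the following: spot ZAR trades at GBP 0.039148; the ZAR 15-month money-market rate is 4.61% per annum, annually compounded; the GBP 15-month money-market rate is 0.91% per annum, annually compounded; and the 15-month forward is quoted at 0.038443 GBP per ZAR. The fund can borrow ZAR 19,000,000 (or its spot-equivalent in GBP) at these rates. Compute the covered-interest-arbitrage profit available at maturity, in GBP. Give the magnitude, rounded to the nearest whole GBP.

T = 15/12 years.
Invest the ZAR and cover forward: 19,000,000 × 1.05795331 × 0.038443 = GBP 772,747.08.
Convert at spot and invest in GBP: 19,000,000 × 0.039148 × 1.01138791 = GBP 752,282.46.
The quoted forward overvalues ZAR, so borrow GBP, buy ZAR at spot, deposit the ZAR at 4.61%, and sell the proceeds forward at 0.038443.
Arbitrage profit = |772,747.08 − 752,282.46| = GBP 20,465.

GBP 20,465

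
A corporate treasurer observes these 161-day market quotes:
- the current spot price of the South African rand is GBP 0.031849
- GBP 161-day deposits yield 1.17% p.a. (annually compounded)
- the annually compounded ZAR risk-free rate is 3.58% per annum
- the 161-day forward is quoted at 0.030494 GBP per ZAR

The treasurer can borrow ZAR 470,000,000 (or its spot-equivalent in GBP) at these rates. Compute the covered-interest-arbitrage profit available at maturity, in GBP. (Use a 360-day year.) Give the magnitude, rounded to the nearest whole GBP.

T = 161/360 years.
Keep in ZAR, deliver into the forward: 470,000,000·1.0158550056·0.030494 = GBP 14,559,416.79.
Swap to GBP now, deposit: 470,000,000·0.031849·1.0052156811 = GBP 15,047,103.69.
The quoted forward undervalues ZAR, so borrow ZAR, convert to GBP at spot, deposit the GBP at 1.17%, and buy ZAR forward at 0.030494 to cover the loan.
Arbitrage profit = |14,559,416.79 − 15,047,103.69| = GBP 487,687.

GBP 487,687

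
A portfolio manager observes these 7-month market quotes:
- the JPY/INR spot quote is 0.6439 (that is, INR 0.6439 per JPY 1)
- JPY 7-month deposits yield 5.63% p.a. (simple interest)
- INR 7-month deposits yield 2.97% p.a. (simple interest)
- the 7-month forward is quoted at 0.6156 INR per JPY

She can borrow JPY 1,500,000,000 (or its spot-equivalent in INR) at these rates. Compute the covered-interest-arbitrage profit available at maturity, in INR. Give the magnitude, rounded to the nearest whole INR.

INR 28,857,356

T = 7/12 years.
Invest the JPY and cover forward: 1,500,000,000 × 1.03284166667 × 0.6156 = INR 953,725,995.00.
Convert at spot and invest in INR: 1,500,000,000 × 0.6439 × 1.017325 = INR 982,583,351.25.
The quoted forward undervalues JPY, so borrow JPY, convert to INR at spot, deposit the INR at 2.97%, and buy JPY forward at 0.6156 to cover the loan.
Profit = 982,583,351.25 − 953,725,995.00 = INR 28,857,356.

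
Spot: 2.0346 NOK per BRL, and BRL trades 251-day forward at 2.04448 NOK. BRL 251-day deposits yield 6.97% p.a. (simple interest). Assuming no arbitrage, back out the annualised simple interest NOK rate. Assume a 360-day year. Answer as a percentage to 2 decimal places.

T = 251/360 years.
By CIP, F/S equals the NOK-to-BRL growth ratio: 2.04448/2.0346 = 1.0048560.
The BRL side grows by 1 + 0.0697×251/360 = 1.0485964.
Hence g_NOK = 1.0536884.
(1.0536884 − 1)/T = 0.077003, i.e. 7.70%.

7.70%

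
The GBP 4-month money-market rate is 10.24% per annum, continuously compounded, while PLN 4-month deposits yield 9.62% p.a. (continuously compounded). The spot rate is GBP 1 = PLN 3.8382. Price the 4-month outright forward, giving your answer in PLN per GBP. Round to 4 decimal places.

T = 4/12 years.
PLN accumulates by e^(0.0962×4/12) = 1.0325863.
Growth of 1 GBP over T: e^(0.1024×4/12) = 1.0347226.
Forward (PLN per GBP) = 3.8382 × 1.0325863 / 1.0347226 = 3.830276.

3.8303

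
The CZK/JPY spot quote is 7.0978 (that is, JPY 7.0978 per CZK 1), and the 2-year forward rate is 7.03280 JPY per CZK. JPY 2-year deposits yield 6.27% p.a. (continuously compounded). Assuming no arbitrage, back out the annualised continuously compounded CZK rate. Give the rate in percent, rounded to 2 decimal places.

6.73%

T = 2 years.
CIP gives F = S · g_JPY/g_CZK, so g_JPY/g_CZK = 7.0328/7.0978 = 0.9908422.
JPY growth factor: e^(0.0627×2) = 1.1336018.
So the CZK growth factor = 1.144079.
r = ln(1.144079)/2 = 0.067300 → 6.73%.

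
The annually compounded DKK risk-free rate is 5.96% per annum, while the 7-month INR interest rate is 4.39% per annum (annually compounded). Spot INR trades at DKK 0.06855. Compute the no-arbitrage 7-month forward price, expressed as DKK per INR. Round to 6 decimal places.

0.069150

T = 7/12 years.
Growth of 1 DKK over T: (1 + 0.0596)^(7/12) = 1.0343467.
INR growth factor: (1 + 0.0439)^(7/12) = 1.0253789.
So F = 0.06855 × 1.0343467 / 1.0253789 = 0.06914953 (DKK/INR).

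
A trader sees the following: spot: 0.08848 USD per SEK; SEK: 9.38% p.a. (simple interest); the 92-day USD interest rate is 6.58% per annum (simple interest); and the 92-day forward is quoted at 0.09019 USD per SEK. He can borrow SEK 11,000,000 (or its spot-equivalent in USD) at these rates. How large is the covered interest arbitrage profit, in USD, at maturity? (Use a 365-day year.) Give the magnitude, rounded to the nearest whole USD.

USD 26,124

T = 92/365 years.
Route A — deposit SEK, sell forward: 11,000,000 × 1.02364274 × 0.09019 = USD 1,015,545.73.
Route B — convert at spot, deposit USD: 11,000,000 × 0.08848 × 1.01658521 = USD 989,422.05.
The quoted forward overvalues SEK, so borrow USD, buy SEK at spot, deposit the SEK at 9.38%, and sell the proceeds forward at 0.09019.
Profit = 1,015,545.73 − 989,422.05 = USD 26,124.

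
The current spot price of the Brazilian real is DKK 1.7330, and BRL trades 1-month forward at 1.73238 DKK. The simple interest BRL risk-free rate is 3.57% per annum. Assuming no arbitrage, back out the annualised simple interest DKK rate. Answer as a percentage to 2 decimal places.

3.14%

T = 1/12 years.
F/S = 1.73238/1.733 = 0.9996422 = (growth of DKK) / (growth of BRL).
BRL growth factor: 1 + 0.0357×1/12 = 1.002975.
That pins the DKK growth at 1.0026161.
r = (1.0026161 − 1)/(1/12) = 0.031393 → 3.14%.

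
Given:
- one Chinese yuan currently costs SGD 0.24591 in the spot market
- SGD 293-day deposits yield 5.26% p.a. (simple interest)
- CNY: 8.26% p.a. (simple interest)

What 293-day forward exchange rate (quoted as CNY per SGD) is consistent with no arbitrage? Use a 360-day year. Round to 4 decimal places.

T = 293/360 years.
SGD growth factor: 1 + 0.0526×293/360 = 1.0428106.
CNY accumulates by 1 + 0.0826×293/360 = 1.0672272.
So F = 0.24591 × 1.0428106 / 1.0672272 = 0.2402839 (SGD/CNY).
Quoted the other way: 1/0.2402839 = 4.1617 CNY per SGD.

4.1617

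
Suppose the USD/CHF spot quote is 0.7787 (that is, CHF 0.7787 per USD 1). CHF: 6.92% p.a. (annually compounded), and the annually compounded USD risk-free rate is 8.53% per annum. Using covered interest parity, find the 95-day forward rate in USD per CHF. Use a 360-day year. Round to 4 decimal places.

T = 95/360 years.
CHF growth factor: (1 + 0.0692)^(95/360) = 1.0178138.
USD growth factor: (1 + 0.0853)^(95/360) = 1.021836.
CIP: F = S · (grow CHF)/(grow USD) = 0.7787 × 1.0178138/1.021836 = 0.7756348 CHF per USD.
Invert for USD per CHF: 1 / 0.7756348 = 1.2893.

1.2893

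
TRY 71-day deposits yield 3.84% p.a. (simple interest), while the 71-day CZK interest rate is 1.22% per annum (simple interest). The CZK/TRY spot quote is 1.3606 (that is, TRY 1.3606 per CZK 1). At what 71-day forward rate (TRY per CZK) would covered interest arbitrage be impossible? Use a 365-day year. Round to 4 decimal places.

T = 71/365 years.
TRY accumulates by 1 + 0.0384×71/365 = 1.0074696.
Growth of 1 CZK over T: 1 + 0.0122×71/365 = 1.0023732.
CIP: F = S · (grow TRY)/(grow CZK) = 1.3606 × 1.0074696/1.0023732 = 1.367518 TRY per CZK.

1.3675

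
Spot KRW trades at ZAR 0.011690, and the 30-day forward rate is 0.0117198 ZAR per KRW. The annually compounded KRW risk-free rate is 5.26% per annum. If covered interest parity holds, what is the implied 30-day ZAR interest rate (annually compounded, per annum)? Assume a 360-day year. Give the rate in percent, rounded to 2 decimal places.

8.53%

T = 30/360 years.
F/S = 0.0117198/0.01169 = 1.0025492 = (growth of ZAR) / (growth of KRW).
KRW growth factor: (1 + 0.0526)^(30/360) = 1.0042811.
So the ZAR growth factor = 1.0068412.
Annualise: 1.0068412^(360/30) − 1 = 0.085255 = 8.53%.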